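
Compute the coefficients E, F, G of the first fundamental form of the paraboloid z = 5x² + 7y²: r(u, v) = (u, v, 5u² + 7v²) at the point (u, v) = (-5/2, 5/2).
E = 626;  F = -875;  G = 1226

Partials: r_u = (1, 0, 10*u), r_v = (0, 1, 14*v). As functions of (u, v):
  E = r_u · r_u = 100*u^2 + 1,
  F = r_u · r_v = 140*u*v,
  G = r_v · r_v = 196*v^2 + 1.
Evaluating at (u, v) = (-5/2, 5/2): E = 626, F = -875, G = 1226.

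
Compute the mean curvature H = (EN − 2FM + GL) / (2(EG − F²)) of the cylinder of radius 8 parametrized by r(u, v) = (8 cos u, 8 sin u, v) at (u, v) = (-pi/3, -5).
H = -1/16

With E = 64, F = 0, G = 1, L = -8, M = 0, N = 0, assemble
  H = (EN − 2FM + GL) / (2(EG − F²)) = -1/16.
At (u, v) = (-pi/3, -5): H = -1/16.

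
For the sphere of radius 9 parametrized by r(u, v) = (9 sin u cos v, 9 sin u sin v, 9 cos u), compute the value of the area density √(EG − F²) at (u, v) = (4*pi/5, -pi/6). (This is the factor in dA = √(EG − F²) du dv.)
√(EG − F²)|_{(4*pi/5, -pi/6)} = 81*sqrt(10 - 2*sqrt(5))/4

E = 81, F = 0, G = 81*sin(u)^2, so EG − F² = 6561*sin(u)^2. Taking the positive square root: √(EG − F²) = 81*Abs(sin(u)). At (u, v) = (4*pi/5, -pi/6): 81*sqrt(10 - 2*sqrt(5))/4.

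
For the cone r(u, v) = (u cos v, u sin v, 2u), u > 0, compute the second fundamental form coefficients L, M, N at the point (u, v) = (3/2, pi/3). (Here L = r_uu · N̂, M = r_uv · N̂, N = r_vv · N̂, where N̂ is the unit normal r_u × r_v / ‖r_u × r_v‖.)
L = 0;  M = 0;  N = 3*sqrt(5)/5

Compute the unit normal N̂(u, v) = (-2*sqrt(5)*u*cos(v)/(5*Abs(u)), -2*sqrt(5)*u*sin(v)/(5*Abs(u)), sqrt(5)*u/(5*Abs(u))), and the second partials r_uu, r_uv, r_vv. Take dot products:
  L(u, v) = r_uu · N̂ = 0,
  M(u, v) = r_uv · N̂ = 0,
  N(u, v) = r_vv · N̂ = 2*sqrt(5)*u^2/(5*Abs(u)).
Evaluating at (u, v) = (3/2, pi/3):
  L = 0, M = 0, N = 3*sqrt(5)/5.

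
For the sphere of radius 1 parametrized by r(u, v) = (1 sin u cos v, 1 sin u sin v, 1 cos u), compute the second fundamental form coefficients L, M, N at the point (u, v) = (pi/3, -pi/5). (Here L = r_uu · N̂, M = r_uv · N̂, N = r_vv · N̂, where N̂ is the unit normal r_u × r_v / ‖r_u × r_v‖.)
L = -1;  M = 0;  N = -3/4

Compute the unit normal N̂(u, v) = (sin(u)^2*cos(v)/Abs(sin(u)), sin(u)^2*sin(v)/Abs(sin(u)), sin(2*u)/(2*Abs(sin(u)))), and the second partials r_uu, r_uv, r_vv. Take dot products:
  L(u, v) = r_uu · N̂ = -sin(u)/Abs(sin(u)),
  M(u, v) = r_uv · N̂ = 0,
  N(u, v) = r_vv · N̂ = -sin(u)^3/Abs(sin(u)).
Evaluating at (u, v) = (pi/3, -pi/5):
  L = -1, M = 0, N = -3/4.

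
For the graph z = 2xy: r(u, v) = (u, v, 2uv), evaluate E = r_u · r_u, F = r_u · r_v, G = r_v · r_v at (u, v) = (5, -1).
E = 5;  F = -20;  G = 101

Partials: r_u = (1, 0, 2*v), r_v = (0, 1, 2*u). As functions of (u, v):
  E = r_u · r_u = 4*v^2 + 1,
  F = r_u · r_v = 4*u*v,
  G = r_v · r_v = 4*u^2 + 1.
Evaluating at (u, v) = (5, -1): E = 5, F = -20, G = 101.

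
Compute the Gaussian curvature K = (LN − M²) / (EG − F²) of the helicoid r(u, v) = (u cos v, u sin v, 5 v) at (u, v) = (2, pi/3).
K = -25/841

Coefficients of the first fundamental form: E = 1, F = 0, G = u^2 + 25.
Coefficients of the second fundamental form: L = 0, M = -5/sqrt(u^2 + 25), N = 0.
Assemble K = (LN − M²)/(EG − F²) = -25/(u^2 + 25)^2. At (u, v) = (2, pi/3): K = -25/841.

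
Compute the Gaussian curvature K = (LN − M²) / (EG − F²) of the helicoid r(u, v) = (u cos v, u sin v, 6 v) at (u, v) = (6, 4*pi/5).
K = -1/144

Coefficients of the first fundamental form: E = 1, F = 0, G = u^2 + 36.
Coefficients of the second fundamental form: L = 0, M = -6/sqrt(u^2 + 36), N = 0.
Assemble K = (LN − M²)/(EG − F²) = -36/(u^2 + 36)^2. At (u, v) = (6, 4*pi/5): K = -1/144.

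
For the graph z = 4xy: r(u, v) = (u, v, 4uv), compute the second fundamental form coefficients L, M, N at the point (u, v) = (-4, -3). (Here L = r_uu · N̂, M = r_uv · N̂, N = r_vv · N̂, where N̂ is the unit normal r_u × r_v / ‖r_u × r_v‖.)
L = 0;  M = 4*sqrt(401)/401;  N = 0

Compute the unit normal N̂(u, v) = (-4*v/sqrt(16*u^2 + 16*v^2 + 1), -4*u/sqrt(16*u^2 + 16*v^2 + 1), 1/sqrt(16*u^2 + 16*v^2 + 1)), and the second partials r_uu, r_uv, r_vv. Take dot products:
  L(u, v) = r_uu · N̂ = 0,
  M(u, v) = r_uv · N̂ = 4/sqrt(16*u^2 + 16*v^2 + 1),
  N(u, v) = r_vv · N̂ = 0.
Evaluating at (u, v) = (-4, -3):
  L = 0, M = 4*sqrt(401)/401, N = 0.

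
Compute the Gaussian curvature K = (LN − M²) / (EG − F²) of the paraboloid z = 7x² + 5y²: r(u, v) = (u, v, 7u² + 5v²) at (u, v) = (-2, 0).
K = 28/123245

Coefficients of the first fundamental form: E = 196*u^2 + 1, F = 140*u*v, G = 100*v^2 + 1.
Coefficients of the second fundamental form: L = 14/sqrt(196*u^2 + 100*v^2 + 1), M = 0, N = 10/sqrt(196*u^2 + 100*v^2 + 1).
Assemble K = (LN − M²)/(EG − F²) = 140/(38416*u^4 + 39200*u^2*v^2 + 392*u^2 + 10000*v^4 + 200*v^2 + 1). At (u, v) = (-2, 0): K = 28/123245.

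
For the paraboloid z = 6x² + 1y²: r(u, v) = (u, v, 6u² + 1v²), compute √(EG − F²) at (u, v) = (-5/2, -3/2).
√(EG − F²)|_{(-5/2, -3/2)} = sqrt(910)

E = 144*u^2 + 1, F = 24*u*v, G = 4*v^2 + 1; EG − F² = 144*u^2 + 4*v^2 + 1; √(EG − F²) = sqrt(144*u^2 + 4*v^2 + 1). At the given point: sqrt(910).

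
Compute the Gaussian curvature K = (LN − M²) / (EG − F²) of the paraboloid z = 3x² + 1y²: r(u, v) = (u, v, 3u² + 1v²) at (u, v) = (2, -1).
K = 12/22201

Coefficients of the first fundamental form: E = 36*u^2 + 1, F = 12*u*v, G = 4*v^2 + 1.
Coefficients of the second fundamental form: L = 6/sqrt(36*u^2 + 4*v^2 + 1), M = 0, N = 2/sqrt(36*u^2 + 4*v^2 + 1).
Assemble K = (LN − M²)/(EG − F²) = 12/(1296*u^4 + 288*u^2*v^2 + 72*u^2 + 16*v^4 + 8*v^2 + 1). At (u, v) = (2, -1): K = 12/22201.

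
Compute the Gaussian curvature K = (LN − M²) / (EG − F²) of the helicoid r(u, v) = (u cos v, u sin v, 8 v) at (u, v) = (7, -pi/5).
K = -64/12769

Coefficients of the first fundamental form: E = 1, F = 0, G = u^2 + 64.
Coefficients of the second fundamental form: L = 0, M = -8/sqrt(u^2 + 64), N = 0.
Assemble K = (LN − M²)/(EG − F²) = -64/(u^2 + 64)^2. At (u, v) = (7, -pi/5): K = -64/12769.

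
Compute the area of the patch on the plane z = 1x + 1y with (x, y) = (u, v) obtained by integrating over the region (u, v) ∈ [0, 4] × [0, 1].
Area = 4*sqrt(3)

Area = ∫∫ √(EG − F²) du dv with √(EG − F²) = sqrt(3). Integrating over [0, 4] × [0, 1] gives 4*sqrt(3).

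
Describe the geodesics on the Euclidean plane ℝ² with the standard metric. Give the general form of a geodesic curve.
Geodesics on the plane are straight lines (in the standard parametrization, α(t) = p + t · v with p, v ∈ ℝ²).

The geodesic equation on the plane reduces to α̈ = 0 (Christoffel symbols vanish in Cartesian coordinates), so α(t) = p + t · v. Geodesics are exactly straight lines.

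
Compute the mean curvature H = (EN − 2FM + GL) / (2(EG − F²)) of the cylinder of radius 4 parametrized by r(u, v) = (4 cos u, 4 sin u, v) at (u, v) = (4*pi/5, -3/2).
H = -1/8

With E = 16, F = 0, G = 1, L = -4, M = 0, N = 0, assemble
  H = (EN − 2FM + GL) / (2(EG − F²)) = -1/8.
At (u, v) = (4*pi/5, -3/2): H = -1/8.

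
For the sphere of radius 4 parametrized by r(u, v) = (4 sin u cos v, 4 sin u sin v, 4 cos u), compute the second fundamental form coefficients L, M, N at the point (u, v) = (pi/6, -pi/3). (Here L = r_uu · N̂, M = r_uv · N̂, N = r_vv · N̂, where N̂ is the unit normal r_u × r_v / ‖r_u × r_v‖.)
L = -4;  M = 0;  N = -1

Compute the unit normal N̂(u, v) = (sin(u)^2*cos(v)/Abs(sin(u)), sin(u)^2*sin(v)/Abs(sin(u)), sin(2*u)/(2*Abs(sin(u)))), and the second partials r_uu, r_uv, r_vv. Take dot products:
  L(u, v) = r_uu · N̂ = -4*sin(u)/Abs(sin(u)),
  M(u, v) = r_uv · N̂ = 0,
  N(u, v) = r_vv · N̂ = -4*sin(u)^3/Abs(sin(u)).
Evaluating at (u, v) = (pi/6, -pi/3):
  L = -4, M = 0, N = -1.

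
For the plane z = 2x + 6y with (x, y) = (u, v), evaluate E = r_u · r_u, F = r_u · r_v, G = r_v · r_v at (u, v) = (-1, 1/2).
E = 5;  F = 12;  G = 37

Partials: r_u = (1, 0, 2), r_v = (0, 1, 6). As functions of (u, v):
  E = r_u · r_u = 5,
  F = r_u · r_v = 12,
  G = r_v · r_v = 37.
Evaluating at (u, v) = (-1, 1/2): E = 5, F = 12, G = 37.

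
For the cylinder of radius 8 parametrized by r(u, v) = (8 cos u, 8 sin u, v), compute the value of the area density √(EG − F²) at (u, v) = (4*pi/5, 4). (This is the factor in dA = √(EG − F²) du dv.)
√(EG − F²)|_{(4*pi/5, 4)} = 8

E = 64, F = 0, G = 1, so EG − F² = 64. Taking the positive square root: √(EG − F²) = 8. At (u, v) = (4*pi/5, 4): 8.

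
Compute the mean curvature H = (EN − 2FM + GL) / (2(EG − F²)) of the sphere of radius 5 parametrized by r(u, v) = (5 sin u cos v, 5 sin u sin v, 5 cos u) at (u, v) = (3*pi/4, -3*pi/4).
H = -1/5

With E = 25, F = 0, G = 25*sin(u)^2, L = -5*sin(u)/Abs(sin(u)), M = 0, N = -5*sin(u)^3/Abs(sin(u)), assemble
  H = (EN − 2FM + GL) / (2(EG − F²)) = -sin(u)/(5*Abs(sin(u))).
At (u, v) = (3*pi/4, -3*pi/4): H = -1/5.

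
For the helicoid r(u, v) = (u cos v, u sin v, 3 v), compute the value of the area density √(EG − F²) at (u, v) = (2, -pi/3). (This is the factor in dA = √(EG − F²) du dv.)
√(EG − F²)|_{(2, -pi/3)} = sqrt(13)

E = 1, F = 0, G = u^2 + 9, so EG − F² = u^2 + 9. Taking the positive square root: √(EG − F²) = sqrt(u^2 + 9). At (u, v) = (2, -pi/3): sqrt(13).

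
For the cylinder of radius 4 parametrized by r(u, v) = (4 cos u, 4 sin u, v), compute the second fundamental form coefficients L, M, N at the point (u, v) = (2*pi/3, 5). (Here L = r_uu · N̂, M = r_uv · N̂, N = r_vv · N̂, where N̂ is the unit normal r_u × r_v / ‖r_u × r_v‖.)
L = -4;  M = 0;  N = 0

Compute the unit normal N̂(u, v) = (cos(u), sin(u), 0), and the second partials r_uu, r_uv, r_vv. Take dot products:
  L(u, v) = r_uu · N̂ = -4,
  M(u, v) = r_uv · N̂ = 0,
  N(u, v) = r_vv · N̂ = 0.
Evaluating at (u, v) = (2*pi/3, 5):
  L = -4, M = 0, N = 0.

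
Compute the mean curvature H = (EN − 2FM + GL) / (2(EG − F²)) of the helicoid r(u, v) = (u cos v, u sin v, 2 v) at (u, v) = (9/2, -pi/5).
H = 0

With E = 1, F = 0, G = u^2 + 4, L = 0, M = -2/sqrt(u^2 + 4), N = 0, assemble
  H = (EN − 2FM + GL) / (2(EG − F²)) = 0.
At (u, v) = (9/2, -pi/5): H = 0.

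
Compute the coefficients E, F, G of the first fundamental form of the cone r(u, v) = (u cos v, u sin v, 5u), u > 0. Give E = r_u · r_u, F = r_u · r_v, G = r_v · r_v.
E = 26;  F = 0;  G = u^2

Compute partials: r_u = (cos(v), sin(v), 5), r_v = (-u*sin(v), u*cos(v), 0). Then
  E = r_u · r_u = 26,
  F = r_u · r_v = 0,
  G = r_v · r_v = u^2.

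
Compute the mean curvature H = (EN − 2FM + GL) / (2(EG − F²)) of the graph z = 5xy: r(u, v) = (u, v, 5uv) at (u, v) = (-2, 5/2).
H = 5000*sqrt(21)/151263

With E = 25*v^2 + 1, F = 25*u*v, G = 25*u^2 + 1, L = 0, M = 5/sqrt(25*u^2 + 25*v^2 + 1), N = 0, assemble
  H = (EN − 2FM + GL) / (2(EG − F²)) = -125*u*v/(25*u^2 + 25*v^2 + 1)^(3/2).
At (u, v) = (-2, 5/2): H = 5000*sqrt(21)/151263.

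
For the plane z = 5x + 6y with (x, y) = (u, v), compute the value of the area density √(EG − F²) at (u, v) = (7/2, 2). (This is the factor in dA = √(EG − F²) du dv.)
√(EG − F²)|_{(7/2, 2)} = sqrt(62)

E = 26, F = 30, G = 37, so EG − F² = 62. Taking the positive square root: √(EG − F²) = sqrt(62). At (u, v) = (7/2, 2): sqrt(62).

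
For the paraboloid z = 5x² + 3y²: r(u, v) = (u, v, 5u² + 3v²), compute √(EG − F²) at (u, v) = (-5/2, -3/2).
√(EG − F²)|_{(-5/2, -3/2)} = sqrt(707)

E = 100*u^2 + 1, F = 60*u*v, G = 36*v^2 + 1; EG − F² = 100*u^2 + 36*v^2 + 1; √(EG − F²) = sqrt(100*u^2 + 36*v^2 + 1). At the given point: sqrt(707).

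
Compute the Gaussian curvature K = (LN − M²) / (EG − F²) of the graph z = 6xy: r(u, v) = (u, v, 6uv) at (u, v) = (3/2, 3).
K = -9/41209

Coefficients of the first fundamental form: E = 36*v^2 + 1, F = 36*u*v, G = 36*u^2 + 1.
Coefficients of the second fundamental form: L = 0, M = 6/sqrt(36*u^2 + 36*v^2 + 1), N = 0.
Assemble K = (LN − M²)/(EG − F²) = -36/(1296*u^4 + 2592*u^2*v^2 + 72*u^2 + 1296*v^4 + 72*v^2 + 1). At (u, v) = (3/2, 3): K = -9/41209.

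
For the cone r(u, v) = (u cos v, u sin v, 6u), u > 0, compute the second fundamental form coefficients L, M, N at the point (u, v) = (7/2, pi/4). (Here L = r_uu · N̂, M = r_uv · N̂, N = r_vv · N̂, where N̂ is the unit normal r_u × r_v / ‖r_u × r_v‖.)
L = 0;  M = 0;  N = 21*sqrt(37)/37

Compute the unit normal N̂(u, v) = (-6*sqrt(37)*u*cos(v)/(37*Abs(u)), -6*sqrt(37)*u*sin(v)/(37*Abs(u)), sqrt(37)*u/(37*Abs(u))), and the second partials r_uu, r_uv, r_vv. Take dot products:
  L(u, v) = r_uu · N̂ = 0,
  M(u, v) = r_uv · N̂ = 0,
  N(u, v) = r_vv · N̂ = 6*sqrt(37)*u^2/(37*Abs(u)).
Evaluating at (u, v) = (7/2, pi/4):
  L = 0, M = 0, N = 21*sqrt(37)/37.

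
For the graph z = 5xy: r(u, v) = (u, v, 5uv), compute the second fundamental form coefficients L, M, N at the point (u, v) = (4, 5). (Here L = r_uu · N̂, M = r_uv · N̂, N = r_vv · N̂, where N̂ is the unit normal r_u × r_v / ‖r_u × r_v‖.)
L = 0;  M = 5*sqrt(114)/342;  N = 0

Compute the unit normal N̂(u, v) = (-5*v/sqrt(25*u^2 + 25*v^2 + 1), -5*u/sqrt(25*u^2 + 25*v^2 + 1), 1/sqrt(25*u^2 + 25*v^2 + 1)), and the second partials r_uu, r_uv, r_vv. Take dot products:
  L(u, v) = r_uu · N̂ = 0,
  M(u, v) = r_uv · N̂ = 5/sqrt(25*u^2 + 25*v^2 + 1),
  N(u, v) = r_vv · N̂ = 0.
Evaluating at (u, v) = (4, 5):
  L = 0, M = 5*sqrt(114)/342, N = 0.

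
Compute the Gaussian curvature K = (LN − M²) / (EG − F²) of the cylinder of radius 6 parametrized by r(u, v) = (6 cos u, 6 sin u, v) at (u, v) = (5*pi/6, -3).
K = 0

Coefficients of the first fundamental form: E = 36, F = 0, G = 1.
Coefficients of the second fundamental form: L = -6, M = 0, N = 0.
Assemble K = (LN − M²)/(EG − F²) = 0. At (u, v) = (5*pi/6, -3): K = 0.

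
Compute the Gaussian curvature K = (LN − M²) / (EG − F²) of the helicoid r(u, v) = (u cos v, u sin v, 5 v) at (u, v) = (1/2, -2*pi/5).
K = -400/10201

Coefficients of the first fundamental form: E = 1, F = 0, G = u^2 + 25.
Coefficients of the second fundamental form: L = 0, M = -5/sqrt(u^2 + 25), N = 0.
Assemble K = (LN − M²)/(EG − F²) = -25/(u^2 + 25)^2. At (u, v) = (1/2, -2*pi/5): K = -400/10201.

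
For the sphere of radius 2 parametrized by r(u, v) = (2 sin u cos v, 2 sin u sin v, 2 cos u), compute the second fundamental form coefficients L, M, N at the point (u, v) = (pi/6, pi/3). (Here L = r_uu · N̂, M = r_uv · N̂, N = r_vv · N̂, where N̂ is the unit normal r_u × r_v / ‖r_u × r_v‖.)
L = -2;  M = 0;  N = -1/2

Compute the unit normal N̂(u, v) = (sin(u)^2*cos(v)/Abs(sin(u)), sin(u)^2*sin(v)/Abs(sin(u)), sin(2*u)/(2*Abs(sin(u)))), and the second partials r_uu, r_uv, r_vv. Take dot products:
  L(u, v) = r_uu · N̂ = -2*sin(u)/Abs(sin(u)),
  M(u, v) = r_uv · N̂ = 0,
  N(u, v) = r_vv · N̂ = -2*sin(u)^3/Abs(sin(u)).
Evaluating at (u, v) = (pi/6, pi/3):
  L = -2, M = 0, N = -1/2.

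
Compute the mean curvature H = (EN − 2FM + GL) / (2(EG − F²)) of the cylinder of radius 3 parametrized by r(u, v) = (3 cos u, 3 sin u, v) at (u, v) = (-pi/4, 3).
H = -1/6

With E = 9, F = 0, G = 1, L = -3, M = 0, N = 0, assemble
  H = (EN − 2FM + GL) / (2(EG − F²)) = -1/6.
At (u, v) = (-pi/4, 3): H = -1/6.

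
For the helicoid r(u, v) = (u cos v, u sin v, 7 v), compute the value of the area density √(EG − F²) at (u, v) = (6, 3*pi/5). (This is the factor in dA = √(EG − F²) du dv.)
√(EG − F²)|_{(6, 3*pi/5)} = sqrt(85)

E = 1, F = 0, G = u^2 + 49, so EG − F² = u^2 + 49. Taking the positive square root: √(EG − F²) = sqrt(u^2 + 49). At (u, v) = (6, 3*pi/5): sqrt(85).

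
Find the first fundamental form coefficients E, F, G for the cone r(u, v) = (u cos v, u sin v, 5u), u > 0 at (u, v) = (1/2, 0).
E = 26;  F = 0;  G = 1/4

Partials: r_u = (cos(v), sin(v), 5), r_v = (-u*sin(v), u*cos(v), 0). As functions of (u, v):
  E = r_u · r_u = 26,
  F = r_u · r_v = 0,
  G = r_v · r_v = u^2.
Evaluating at (u, v) = (1/2, 0): E = 26, F = 0, G = 1/4.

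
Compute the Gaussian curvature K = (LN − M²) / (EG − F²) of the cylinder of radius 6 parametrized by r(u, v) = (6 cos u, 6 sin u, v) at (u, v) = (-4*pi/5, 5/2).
K = 0

Coefficients of the first fundamental form: E = 36, F = 0, G = 1.
Coefficients of the second fundamental form: L = -6, M = 0, N = 0.
Assemble K = (LN − M²)/(EG − F²) = 0. At (u, v) = (-4*pi/5, 5/2): K = 0.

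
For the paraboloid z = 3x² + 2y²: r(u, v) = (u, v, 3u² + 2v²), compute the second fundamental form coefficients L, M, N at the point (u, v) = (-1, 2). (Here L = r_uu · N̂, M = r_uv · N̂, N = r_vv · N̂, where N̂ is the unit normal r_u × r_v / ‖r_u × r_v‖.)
L = 6*sqrt(101)/101;  M = 0;  N = 4*sqrt(101)/101

Compute the unit normal N̂(u, v) = (-6*u/sqrt(36*u^2 + 16*v^2 + 1), -4*v/sqrt(36*u^2 + 16*v^2 + 1), 1/sqrt(36*u^2 + 16*v^2 + 1)), and the second partials r_uu, r_uv, r_vv. Take dot products:
  L(u, v) = r_uu · N̂ = 6/sqrt(36*u^2 + 16*v^2 + 1),
  M(u, v) = r_uv · N̂ = 0,
  N(u, v) = r_vv · N̂ = 4/sqrt(36*u^2 + 16*v^2 + 1).
Evaluating at (u, v) = (-1, 2):
  L = 6*sqrt(101)/101, M = 0, N = 4*sqrt(101)/101.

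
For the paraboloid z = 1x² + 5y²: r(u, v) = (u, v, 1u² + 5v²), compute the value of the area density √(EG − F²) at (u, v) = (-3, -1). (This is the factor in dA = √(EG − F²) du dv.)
√(EG − F²)|_{(-3, -1)} = sqrt(137)

E = 4*u^2 + 1, F = 20*u*v, G = 100*v^2 + 1, so EG − F² = 4*u^2 + 100*v^2 + 1. Taking the positive square root: √(EG − F²) = sqrt(4*u^2 + 100*v^2 + 1). At (u, v) = (-3, -1): sqrt(137).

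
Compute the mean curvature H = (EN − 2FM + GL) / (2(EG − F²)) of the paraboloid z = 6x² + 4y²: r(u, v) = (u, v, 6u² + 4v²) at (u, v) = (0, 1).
H = 394*sqrt(65)/4225

With E = 144*u^2 + 1, F = 96*u*v, G = 64*v^2 + 1, L = 12/sqrt(144*u^2 + 64*v^2 + 1), M = 0, N = 8/sqrt(144*u^2 + 64*v^2 + 1), assemble
  H = (EN − 2FM + GL) / (2(EG − F²)) = 2*(288*u^2 + 192*v^2 + 5)/(144*u^2 + 64*v^2 + 1)^(3/2).
At (u, v) = (0, 1): H = 394*sqrt(65)/4225.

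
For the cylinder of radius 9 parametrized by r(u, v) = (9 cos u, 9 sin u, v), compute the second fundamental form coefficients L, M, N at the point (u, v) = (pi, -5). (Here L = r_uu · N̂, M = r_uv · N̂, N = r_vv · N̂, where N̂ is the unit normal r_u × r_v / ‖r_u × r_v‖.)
L = -9;  M = 0;  N = 0

Compute the unit normal N̂(u, v) = (cos(u), sin(u), 0), and the second partials r_uu, r_uv, r_vv. Take dot products:
  L(u, v) = r_uu · N̂ = -9,
  M(u, v) = r_uv · N̂ = 0,
  N(u, v) = r_vv · N̂ = 0.
Evaluating at (u, v) = (pi, -5):
  L = -9, M = 0, N = 0.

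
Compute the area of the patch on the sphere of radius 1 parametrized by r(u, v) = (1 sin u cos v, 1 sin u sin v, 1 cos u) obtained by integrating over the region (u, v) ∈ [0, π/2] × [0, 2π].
Area = 2*pi

Area = ∫∫ √(EG − F²) du dv with √(EG − F²) = Abs(sin(u)). Integrating over [0, π/2] × [0, 2π] gives 2*pi.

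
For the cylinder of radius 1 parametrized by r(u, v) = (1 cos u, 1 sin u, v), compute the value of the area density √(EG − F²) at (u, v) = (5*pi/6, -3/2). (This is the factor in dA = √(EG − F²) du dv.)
√(EG − F²)|_{(5*pi/6, -3/2)} = 1

E = 1, F = 0, G = 1, so EG − F² = 1. Taking the positive square root: √(EG − F²) = 1. At (u, v) = (5*pi/6, -3/2): 1.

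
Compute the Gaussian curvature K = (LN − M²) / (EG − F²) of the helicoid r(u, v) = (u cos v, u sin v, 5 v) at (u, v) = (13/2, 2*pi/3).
K = -400/72361

Coefficients of the first fundamental form: E = 1, F = 0, G = u^2 + 25.
Coefficients of the second fundamental form: L = 0, M = -5/sqrt(u^2 + 25), N = 0.
Assemble K = (LN − M²)/(EG − F²) = -25/(u^2 + 25)^2. At (u, v) = (13/2, 2*pi/3): K = -400/72361.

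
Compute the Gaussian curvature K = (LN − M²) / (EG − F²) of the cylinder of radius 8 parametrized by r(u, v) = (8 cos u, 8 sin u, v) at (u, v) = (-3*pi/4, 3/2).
K = 0

Coefficients of the first fundamental form: E = 64, F = 0, G = 1.
Coefficients of the second fundamental form: L = -8, M = 0, N = 0.
Assemble K = (LN − M²)/(EG − F²) = 0. At (u, v) = (-3*pi/4, 3/2): K = 0.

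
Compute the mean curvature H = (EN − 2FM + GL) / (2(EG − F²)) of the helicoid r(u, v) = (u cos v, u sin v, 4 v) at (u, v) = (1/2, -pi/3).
H = 0

With E = 1, F = 0, G = u^2 + 16, L = 0, M = -4/sqrt(u^2 + 16), N = 0, assemble
  H = (EN − 2FM + GL) / (2(EG − F²)) = 0.
At (u, v) = (1/2, -pi/3): H = 0.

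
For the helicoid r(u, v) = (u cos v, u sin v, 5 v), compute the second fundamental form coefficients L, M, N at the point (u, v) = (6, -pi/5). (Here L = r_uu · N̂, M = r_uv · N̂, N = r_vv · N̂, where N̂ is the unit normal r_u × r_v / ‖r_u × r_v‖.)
L = 0;  M = -5*sqrt(61)/61;  N = 0

Compute the unit normal N̂(u, v) = (5*sin(v)/sqrt(u^2 + 25), -5*cos(v)/sqrt(u^2 + 25), u/sqrt(u^2 + 25)), and the second partials r_uu, r_uv, r_vv. Take dot products:
  L(u, v) = r_uu · N̂ = 0,
  M(u, v) = r_uv · N̂ = -5/sqrt(u^2 + 25),
  N(u, v) = r_vv · N̂ = 0.
Evaluating at (u, v) = (6, -pi/5):
  L = 0, M = -5*sqrt(61)/61, N = 0.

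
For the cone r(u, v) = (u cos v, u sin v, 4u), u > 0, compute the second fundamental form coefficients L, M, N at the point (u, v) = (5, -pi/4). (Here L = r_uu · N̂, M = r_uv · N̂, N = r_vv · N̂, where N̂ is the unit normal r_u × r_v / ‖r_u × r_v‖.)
L = 0;  M = 0;  N = 20*sqrt(17)/17

Compute the unit normal N̂(u, v) = (-4*sqrt(17)*u*cos(v)/(17*Abs(u)), -4*sqrt(17)*u*sin(v)/(17*Abs(u)), sqrt(17)*u/(17*Abs(u))), and the second partials r_uu, r_uv, r_vv. Take dot products:
  L(u, v) = r_uu · N̂ = 0,
  M(u, v) = r_uv · N̂ = 0,
  N(u, v) = r_vv · N̂ = 4*sqrt(17)*u^2/(17*Abs(u)).
Evaluating at (u, v) = (5, -pi/4):
  L = 0, M = 0, N = 20*sqrt(17)/17.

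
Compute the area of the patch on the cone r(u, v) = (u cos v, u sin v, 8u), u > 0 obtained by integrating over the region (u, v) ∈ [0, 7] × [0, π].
Area = 49*sqrt(65)*pi/2

Area = ∫∫ √(EG − F²) du dv with √(EG − F²) = sqrt(65)*Abs(u). Integrating over [0, 7] × [0, π] gives 49*sqrt(65)*pi/2.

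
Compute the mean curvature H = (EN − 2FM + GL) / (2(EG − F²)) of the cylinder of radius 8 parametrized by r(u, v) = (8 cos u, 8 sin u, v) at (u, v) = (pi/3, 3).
H = -1/16

With E = 64, F = 0, G = 1, L = -8, M = 0, N = 0, assemble
  H = (EN − 2FM + GL) / (2(EG − F²)) = -1/16.
At (u, v) = (pi/3, 3): H = -1/16.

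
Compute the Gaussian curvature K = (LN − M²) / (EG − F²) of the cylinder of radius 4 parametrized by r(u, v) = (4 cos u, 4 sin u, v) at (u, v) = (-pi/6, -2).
K = 0

Coefficients of the first fundamental form: E = 16, F = 0, G = 1.
Coefficients of the second fundamental form: L = -4, M = 0, N = 0.
Assemble K = (LN − M²)/(EG − F²) = 0. At (u, v) = (-pi/6, -2): K = 0.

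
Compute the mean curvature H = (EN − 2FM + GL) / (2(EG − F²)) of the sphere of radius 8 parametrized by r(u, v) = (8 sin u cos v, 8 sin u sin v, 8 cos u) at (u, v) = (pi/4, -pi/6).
H = -1/8

With E = 64, F = 0, G = 64*sin(u)^2, L = -8*sin(u)/Abs(sin(u)), M = 0, N = -8*sin(u)^3/Abs(sin(u)), assemble
  H = (EN − 2FM + GL) / (2(EG − F²)) = -sin(u)/(8*Abs(sin(u))).
At (u, v) = (pi/4, -pi/6): H = -1/8.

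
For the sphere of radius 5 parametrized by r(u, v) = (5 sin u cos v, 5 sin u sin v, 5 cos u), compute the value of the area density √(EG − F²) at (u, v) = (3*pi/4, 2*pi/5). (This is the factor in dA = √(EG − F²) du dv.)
√(EG − F²)|_{(3*pi/4, 2*pi/5)} = 25*sqrt(2)/2

E = 25, F = 0, G = 25*sin(u)^2, so EG − F² = 625*sin(u)^2. Taking the positive square root: √(EG − F²) = 25*Abs(sin(u)). At (u, v) = (3*pi/4, 2*pi/5): 25*sqrt(2)/2.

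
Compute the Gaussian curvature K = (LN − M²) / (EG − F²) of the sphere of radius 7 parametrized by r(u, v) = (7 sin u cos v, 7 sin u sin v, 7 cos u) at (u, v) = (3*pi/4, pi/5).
K = 1/49

Coefficients of the first fundamental form: E = 49, F = 0, G = 49*sin(u)^2.
Coefficients of the second fundamental form: L = -7*sin(u)/Abs(sin(u)), M = 0, N = -7*sin(u)^3/Abs(sin(u)).
Assemble K = (LN − M²)/(EG − F²) = 1/49. At (u, v) = (3*pi/4, pi/5): K = 1/49.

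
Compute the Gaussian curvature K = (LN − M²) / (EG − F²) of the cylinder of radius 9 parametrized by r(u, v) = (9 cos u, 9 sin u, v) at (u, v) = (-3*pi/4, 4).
K = 0

Coefficients of the first fundamental form: E = 81, F = 0, G = 1.
Coefficients of the second fundamental form: L = -9, M = 0, N = 0.
Assemble K = (LN − M²)/(EG − F²) = 0. At (u, v) = (-3*pi/4, 4): K = 0.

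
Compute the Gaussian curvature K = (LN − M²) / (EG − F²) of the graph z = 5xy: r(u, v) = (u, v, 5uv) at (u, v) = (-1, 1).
K = -25/2601

Coefficients of the first fundamental form: E = 25*v^2 + 1, F = 25*u*v, G = 25*u^2 + 1.
Coefficients of the second fundamental form: L = 0, M = 5/sqrt(25*u^2 + 25*v^2 + 1), N = 0.
Assemble K = (LN − M²)/(EG − F²) = -25/(625*u^4 + 1250*u^2*v^2 + 50*u^2 + 625*v^4 + 50*v^2 + 1). At (u, v) = (-1, 1): K = -25/2601.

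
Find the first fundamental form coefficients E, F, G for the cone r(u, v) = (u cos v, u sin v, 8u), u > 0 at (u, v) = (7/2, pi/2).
E = 65;  F = 0;  G = 49/4

Partials: r_u = (cos(v), sin(v), 8), r_v = (-u*sin(v), u*cos(v), 0). As functions of (u, v):
  E = r_u · r_u = 65,
  F = r_u · r_v = 0,
  G = r_v · r_v = u^2.
Evaluating at (u, v) = (7/2, pi/2): E = 65, F = 0, G = 49/4.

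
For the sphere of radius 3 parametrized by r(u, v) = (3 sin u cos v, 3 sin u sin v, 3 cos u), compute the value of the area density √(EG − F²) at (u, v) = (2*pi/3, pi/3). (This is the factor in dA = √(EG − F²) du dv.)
√(EG − F²)|_{(2*pi/3, pi/3)} = 9*sqrt(3)/2

E = 9, F = 0, G = 9*sin(u)^2, so EG − F² = 81*sin(u)^2. Taking the positive square root: √(EG − F²) = 9*Abs(sin(u)). At (u, v) = (2*pi/3, pi/3): 9*sqrt(3)/2.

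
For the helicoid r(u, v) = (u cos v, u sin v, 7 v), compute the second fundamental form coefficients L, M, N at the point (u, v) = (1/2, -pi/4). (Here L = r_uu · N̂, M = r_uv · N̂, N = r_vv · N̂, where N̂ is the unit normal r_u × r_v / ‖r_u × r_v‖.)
L = 0;  M = -14*sqrt(197)/197;  N = 0

Compute the unit normal N̂(u, v) = (7*sin(v)/sqrt(u^2 + 49), -7*cos(v)/sqrt(u^2 + 49), u/sqrt(u^2 + 49)), and the second partials r_uu, r_uv, r_vv. Take dot products:
  L(u, v) = r_uu · N̂ = 0,
  M(u, v) = r_uv · N̂ = -7/sqrt(u^2 + 49),
  N(u, v) = r_vv · N̂ = 0.
Evaluating at (u, v) = (1/2, -pi/4):
  L = 0, M = -14*sqrt(197)/197, N = 0.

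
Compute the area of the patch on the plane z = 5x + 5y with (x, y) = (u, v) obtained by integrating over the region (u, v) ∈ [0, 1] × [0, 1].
Area = sqrt(51)

Area = ∫∫ √(EG − F²) du dv with √(EG − F²) = sqrt(51). Integrating over [0, 1] × [0, 1] gives sqrt(51).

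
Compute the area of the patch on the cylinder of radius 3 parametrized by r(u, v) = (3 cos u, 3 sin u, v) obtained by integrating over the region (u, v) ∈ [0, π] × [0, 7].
Area = 21*pi

Area = ∫∫ √(EG − F²) du dv with √(EG − F²) = 3. Integrating over [0, π] × [0, 7] gives 21*pi.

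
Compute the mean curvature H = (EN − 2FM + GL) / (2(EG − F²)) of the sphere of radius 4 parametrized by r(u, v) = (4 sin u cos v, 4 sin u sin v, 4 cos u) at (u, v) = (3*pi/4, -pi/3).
H = -1/4

With E = 16, F = 0, G = 16*sin(u)^2, L = -4*sin(u)/Abs(sin(u)), M = 0, N = -4*sin(u)^3/Abs(sin(u)), assemble
  H = (EN − 2FM + GL) / (2(EG − F²)) = -sin(u)/(4*Abs(sin(u))).
At (u, v) = (3*pi/4, -pi/3): H = -1/4.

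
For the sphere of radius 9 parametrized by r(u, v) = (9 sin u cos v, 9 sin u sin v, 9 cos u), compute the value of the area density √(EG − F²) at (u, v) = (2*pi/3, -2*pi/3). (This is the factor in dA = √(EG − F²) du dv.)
√(EG − F²)|_{(2*pi/3, -2*pi/3)} = 81*sqrt(3)/2

E = 81, F = 0, G = 81*sin(u)^2, so EG − F² = 6561*sin(u)^2. Taking the positive square root: √(EG − F²) = 81*Abs(sin(u)). At (u, v) = (2*pi/3, -2*pi/3): 81*sqrt(3)/2.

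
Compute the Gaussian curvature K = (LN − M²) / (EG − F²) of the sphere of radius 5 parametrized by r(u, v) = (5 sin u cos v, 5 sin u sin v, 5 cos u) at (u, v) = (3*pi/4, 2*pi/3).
K = 1/25

Coefficients of the first fundamental form: E = 25, F = 0, G = 25*sin(u)^2.
Coefficients of the second fundamental form: L = -5*sin(u)/Abs(sin(u)), M = 0, N = -5*sin(u)^3/Abs(sin(u)).
Assemble K = (LN − M²)/(EG − F²) = 1/25. At (u, v) = (3*pi/4, 2*pi/3): K = 1/25.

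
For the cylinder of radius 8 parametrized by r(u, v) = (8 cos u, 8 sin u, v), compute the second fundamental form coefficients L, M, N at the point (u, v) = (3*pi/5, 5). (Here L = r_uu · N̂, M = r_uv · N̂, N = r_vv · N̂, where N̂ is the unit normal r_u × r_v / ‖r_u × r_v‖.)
L = -8;  M = 0;  N = 0

Compute the unit normal N̂(u, v) = (cos(u), sin(u), 0), and the second partials r_uu, r_uv, r_vv. Take dot products:
  L(u, v) = r_uu · N̂ = -8,
  M(u, v) = r_uv · N̂ = 0,
  N(u, v) = r_vv · N̂ = 0.
Evaluating at (u, v) = (3*pi/5, 5):
  L = -8, M = 0, N = 0.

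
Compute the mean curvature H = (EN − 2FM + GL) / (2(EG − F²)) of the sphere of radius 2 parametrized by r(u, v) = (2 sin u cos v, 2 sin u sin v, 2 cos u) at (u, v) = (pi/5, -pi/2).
H = -1/2

With E = 4, F = 0, G = 4*sin(u)^2, L = -2*sin(u)/Abs(sin(u)), M = 0, N = -2*sin(u)^3/Abs(sin(u)), assemble
  H = (EN − 2FM + GL) / (2(EG − F²)) = -sin(u)/(2*Abs(sin(u))).
At (u, v) = (pi/5, -pi/2): H = -1/2.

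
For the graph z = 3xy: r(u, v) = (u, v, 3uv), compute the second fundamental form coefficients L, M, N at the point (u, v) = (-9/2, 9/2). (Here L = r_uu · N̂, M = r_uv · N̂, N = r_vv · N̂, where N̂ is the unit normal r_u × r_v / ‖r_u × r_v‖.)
L = 0;  M = 3*sqrt(1462)/731;  N = 0

Compute the unit normal N̂(u, v) = (-3*v/sqrt(9*u^2 + 9*v^2 + 1), -3*u/sqrt(9*u^2 + 9*v^2 + 1), 1/sqrt(9*u^2 + 9*v^2 + 1)), and the second partials r_uu, r_uv, r_vv. Take dot products:
  L(u, v) = r_uu · N̂ = 0,
  M(u, v) = r_uv · N̂ = 3/sqrt(9*u^2 + 9*v^2 + 1),
  N(u, v) = r_vv · N̂ = 0.
Evaluating at (u, v) = (-9/2, 9/2):
  L = 0, M = 3*sqrt(1462)/731, N = 0.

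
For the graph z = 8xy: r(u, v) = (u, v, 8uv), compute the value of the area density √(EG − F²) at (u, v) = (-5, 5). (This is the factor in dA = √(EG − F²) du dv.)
√(EG − F²)|_{(-5, 5)} = sqrt(3201)

E = 64*v^2 + 1, F = 64*u*v, G = 64*u^2 + 1, so EG − F² = 64*u^2 + 64*v^2 + 1. Taking the positive square root: √(EG − F²) = sqrt(64*u^2 + 64*v^2 + 1). At (u, v) = (-5, 5): sqrt(3201).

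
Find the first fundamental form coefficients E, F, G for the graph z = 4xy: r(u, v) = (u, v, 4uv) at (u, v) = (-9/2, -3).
E = 145;  F = 216;  G = 325

Partials: r_u = (1, 0, 4*v), r_v = (0, 1, 4*u). As functions of (u, v):
  E = r_u · r_u = 16*v^2 + 1,
  F = r_u · r_v = 16*u*v,
  G = r_v · r_v = 16*u^2 + 1.
Evaluating at (u, v) = (-9/2, -3): E = 145, F = 216, G = 325.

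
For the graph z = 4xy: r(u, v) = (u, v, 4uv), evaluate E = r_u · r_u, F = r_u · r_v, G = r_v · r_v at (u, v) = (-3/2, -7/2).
E = 197;  F = 84;  G = 37

Partials: r_u = (1, 0, 4*v), r_v = (0, 1, 4*u). As functions of (u, v):
  E = r_u · r_u = 16*v^2 + 1,
  F = r_u · r_v = 16*u*v,
  G = r_v · r_v = 16*u^2 + 1.
Evaluating at (u, v) = (-3/2, -7/2): E = 197, F = 84, G = 37.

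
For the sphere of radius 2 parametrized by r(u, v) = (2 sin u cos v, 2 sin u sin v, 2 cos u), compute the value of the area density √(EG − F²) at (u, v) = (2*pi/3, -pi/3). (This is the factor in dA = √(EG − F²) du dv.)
√(EG − F²)|_{(2*pi/3, -pi/3)} = 2*sqrt(3)

E = 4, F = 0, G = 4*sin(u)^2, so EG − F² = 16*sin(u)^2. Taking the positive square root: √(EG − F²) = 4*Abs(sin(u)). At (u, v) = (2*pi/3, -pi/3): 2*sqrt(3).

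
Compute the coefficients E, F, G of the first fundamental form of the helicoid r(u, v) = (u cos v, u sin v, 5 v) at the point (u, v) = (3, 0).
E = 1;  F = 0;  G = 34

Partials: r_u = (cos(v), sin(v), 0), r_v = (-u*sin(v), u*cos(v), 5). As functions of (u, v):
  E = r_u · r_u = 1,
  F = r_u · r_v = 0,
  G = r_v · r_v = u^2 + 25.
Evaluating at (u, v) = (3, 0): E = 1, F = 0, G = 34.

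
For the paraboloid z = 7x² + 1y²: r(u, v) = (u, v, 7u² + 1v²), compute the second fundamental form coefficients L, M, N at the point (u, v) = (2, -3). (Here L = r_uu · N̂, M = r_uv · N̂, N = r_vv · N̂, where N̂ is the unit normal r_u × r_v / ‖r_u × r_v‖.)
L = 14*sqrt(821)/821;  M = 0;  N = 2*sqrt(821)/821

Compute the unit normal N̂(u, v) = (-14*u/sqrt(196*u^2 + 4*v^2 + 1), -2*v/sqrt(196*u^2 + 4*v^2 + 1), 1/sqrt(196*u^2 + 4*v^2 + 1)), and the second partials r_uu, r_uv, r_vv. Take dot products:
  L(u, v) = r_uu · N̂ = 14/sqrt(196*u^2 + 4*v^2 + 1),
  M(u, v) = r_uv · N̂ = 0,
  N(u, v) = r_vv · N̂ = 2/sqrt(196*u^2 + 4*v^2 + 1).
Evaluating at (u, v) = (2, -3):
  L = 14*sqrt(821)/821, M = 0, N = 2*sqrt(821)/821.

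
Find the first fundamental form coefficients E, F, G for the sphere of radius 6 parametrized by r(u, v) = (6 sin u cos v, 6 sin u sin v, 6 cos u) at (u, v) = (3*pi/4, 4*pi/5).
E = 36;  F = 0;  G = 18

Partials: r_u = (6*cos(u)*cos(v), 6*sin(v)*cos(u), -6*sin(u)), r_v = (-6*sin(u)*sin(v), 6*sin(u)*cos(v), 0). As functions of (u, v):
  E = r_u · r_u = 36,
  F = r_u · r_v = 0,
  G = r_v · r_v = 36*sin(u)^2.
Evaluating at (u, v) = (3*pi/4, 4*pi/5): E = 36, F = 0, G = 18.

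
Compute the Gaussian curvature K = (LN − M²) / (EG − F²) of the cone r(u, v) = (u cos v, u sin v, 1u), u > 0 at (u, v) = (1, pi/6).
K = 0

Coefficients of the first fundamental form: E = 2, F = 0, G = u^2.
Coefficients of the second fundamental form: L = 0, M = 0, N = sqrt(2)*u^2/(2*Abs(u)).
Assemble K = (LN − M²)/(EG − F²) = 0. At (u, v) = (1, pi/6): K = 0.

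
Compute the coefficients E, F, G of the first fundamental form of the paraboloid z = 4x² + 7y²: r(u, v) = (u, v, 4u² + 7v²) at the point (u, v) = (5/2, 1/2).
E = 401;  F = 140;  G = 50

Partials: r_u = (1, 0, 8*u), r_v = (0, 1, 14*v). As functions of (u, v):
  E = r_u · r_u = 64*u^2 + 1,
  F = r_u · r_v = 112*u*v,
  G = r_v · r_v = 196*v^2 + 1.
Evaluating at (u, v) = (5/2, 1/2): E = 401, F = 140, G = 50.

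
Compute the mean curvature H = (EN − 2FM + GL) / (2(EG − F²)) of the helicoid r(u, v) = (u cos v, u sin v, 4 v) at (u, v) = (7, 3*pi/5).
H = 0

With E = 1, F = 0, G = u^2 + 16, L = 0, M = -4/sqrt(u^2 + 16), N = 0, assemble
  H = (EN − 2FM + GL) / (2(EG − F²)) = 0.
At (u, v) = (7, 3*pi/5): H = 0.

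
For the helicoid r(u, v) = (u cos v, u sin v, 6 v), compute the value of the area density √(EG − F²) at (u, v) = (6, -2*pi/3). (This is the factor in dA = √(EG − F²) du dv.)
√(EG − F²)|_{(6, -2*pi/3)} = 6*sqrt(2)

E = 1, F = 0, G = u^2 + 36, so EG − F² = u^2 + 36. Taking the positive square root: √(EG − F²) = sqrt(u^2 + 36). At (u, v) = (6, -2*pi/3): 6*sqrt(2).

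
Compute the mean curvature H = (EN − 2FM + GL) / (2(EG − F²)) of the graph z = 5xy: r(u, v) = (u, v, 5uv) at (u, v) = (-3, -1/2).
H = -1500*sqrt(929)/863041

With E = 25*v^2 + 1, F = 25*u*v, G = 25*u^2 + 1, L = 0, M = 5/sqrt(25*u^2 + 25*v^2 + 1), N = 0, assemble
  H = (EN − 2FM + GL) / (2(EG − F²)) = -125*u*v/(25*u^2 + 25*v^2 + 1)^(3/2).
At (u, v) = (-3, -1/2): H = -1500*sqrt(929)/863041.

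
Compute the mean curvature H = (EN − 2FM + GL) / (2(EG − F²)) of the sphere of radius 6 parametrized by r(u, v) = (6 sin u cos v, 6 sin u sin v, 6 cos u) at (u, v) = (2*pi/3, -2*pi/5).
H = -1/6

With E = 36, F = 0, G = 36*sin(u)^2, L = -6*sin(u)/Abs(sin(u)), M = 0, N = -6*sin(u)^3/Abs(sin(u)), assemble
  H = (EN − 2FM + GL) / (2(EG − F²)) = -sin(u)/(6*Abs(sin(u))).
At (u, v) = (2*pi/3, -2*pi/5): H = -1/6.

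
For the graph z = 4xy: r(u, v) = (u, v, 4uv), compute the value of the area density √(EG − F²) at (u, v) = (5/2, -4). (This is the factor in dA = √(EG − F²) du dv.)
√(EG − F²)|_{(5/2, -4)} = sqrt(357)

E = 16*v^2 + 1, F = 16*u*v, G = 16*u^2 + 1, so EG − F² = 16*u^2 + 16*v^2 + 1. Taking the positive square root: √(EG − F²) = sqrt(16*u^2 + 16*v^2 + 1). At (u, v) = (5/2, -4): sqrt(357).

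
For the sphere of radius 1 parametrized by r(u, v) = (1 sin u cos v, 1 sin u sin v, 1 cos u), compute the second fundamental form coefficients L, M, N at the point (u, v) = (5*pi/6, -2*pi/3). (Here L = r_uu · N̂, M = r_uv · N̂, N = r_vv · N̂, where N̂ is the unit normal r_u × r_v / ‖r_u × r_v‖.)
L = -1;  M = 0;  N = -1/4

Compute the unit normal N̂(u, v) = (sin(u)^2*cos(v)/Abs(sin(u)), sin(u)^2*sin(v)/Abs(sin(u)), sin(2*u)/(2*Abs(sin(u)))), and the second partials r_uu, r_uv, r_vv. Take dot products:
  L(u, v) = r_uu · N̂ = -sin(u)/Abs(sin(u)),
  M(u, v) = r_uv · N̂ = 0,
  N(u, v) = r_vv · N̂ = -sin(u)^3/Abs(sin(u)).
Evaluating at (u, v) = (5*pi/6, -2*pi/3):
  L = -1, M = 0, N = -1/4.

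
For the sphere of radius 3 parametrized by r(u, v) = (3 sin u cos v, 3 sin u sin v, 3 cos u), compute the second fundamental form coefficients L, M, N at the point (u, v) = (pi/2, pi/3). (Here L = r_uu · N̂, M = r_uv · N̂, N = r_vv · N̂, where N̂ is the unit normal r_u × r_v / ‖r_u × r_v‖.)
L = -3;  M = 0;  N = -3

Compute the unit normal N̂(u, v) = (sin(u)^2*cos(v)/Abs(sin(u)), sin(u)^2*sin(v)/Abs(sin(u)), sin(2*u)/(2*Abs(sin(u)))), and the second partials r_uu, r_uv, r_vv. Take dot products:
  L(u, v) = r_uu · N̂ = -3*sin(u)/Abs(sin(u)),
  M(u, v) = r_uv · N̂ = 0,
  N(u, v) = r_vv · N̂ = -3*sin(u)^3/Abs(sin(u)).
Evaluating at (u, v) = (pi/2, pi/3):
  L = -3, M = 0, N = -3.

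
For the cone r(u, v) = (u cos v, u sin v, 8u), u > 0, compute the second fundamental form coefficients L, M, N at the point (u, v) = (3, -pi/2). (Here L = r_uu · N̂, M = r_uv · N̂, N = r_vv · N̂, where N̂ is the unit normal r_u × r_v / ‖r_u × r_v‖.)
L = 0;  M = 0;  N = 24*sqrt(65)/65

Compute the unit normal N̂(u, v) = (-8*sqrt(65)*u*cos(v)/(65*Abs(u)), -8*sqrt(65)*u*sin(v)/(65*Abs(u)), sqrt(65)*u/(65*Abs(u))), and the second partials r_uu, r_uv, r_vv. Take dot products:
  L(u, v) = r_uu · N̂ = 0,
  M(u, v) = r_uv · N̂ = 0,
  N(u, v) = r_vv · N̂ = 8*sqrt(65)*u^2/(65*Abs(u)).
Evaluating at (u, v) = (3, -pi/2):
  L = 0, M = 0, N = 24*sqrt(65)/65.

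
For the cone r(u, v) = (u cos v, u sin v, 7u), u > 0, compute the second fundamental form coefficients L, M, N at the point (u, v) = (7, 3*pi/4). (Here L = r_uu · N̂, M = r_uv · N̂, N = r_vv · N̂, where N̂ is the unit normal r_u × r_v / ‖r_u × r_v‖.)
L = 0;  M = 0;  N = 49*sqrt(2)/10

Compute the unit normal N̂(u, v) = (-7*sqrt(2)*u*cos(v)/(10*Abs(u)), -7*sqrt(2)*u*sin(v)/(10*Abs(u)), sqrt(2)*u/(10*Abs(u))), and the second partials r_uu, r_uv, r_vv. Take dot products:
  L(u, v) = r_uu · N̂ = 0,
  M(u, v) = r_uv · N̂ = 0,
  N(u, v) = r_vv · N̂ = 7*sqrt(2)*u^2/(10*Abs(u)).
Evaluating at (u, v) = (7, 3*pi/4):
  L = 0, M = 0, N = 49*sqrt(2)/10.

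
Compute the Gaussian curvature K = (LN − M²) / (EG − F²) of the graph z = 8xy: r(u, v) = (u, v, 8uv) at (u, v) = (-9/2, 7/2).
K = -64/4330561

Coefficients of the first fundamental form: E = 64*v^2 + 1, F = 64*u*v, G = 64*u^2 + 1.
Coefficients of the second fundamental form: L = 0, M = 8/sqrt(64*u^2 + 64*v^2 + 1), N = 0.
Assemble K = (LN − M²)/(EG − F²) = -64/(4096*u^4 + 8192*u^2*v^2 + 128*u^2 + 4096*v^4 + 128*v^2 + 1). At (u, v) = (-9/2, 7/2): K = -64/4330561.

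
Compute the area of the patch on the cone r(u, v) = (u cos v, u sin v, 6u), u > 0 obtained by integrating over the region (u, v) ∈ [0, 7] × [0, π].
Area = 49*sqrt(37)*pi/2

Area = ∫∫ √(EG − F²) du dv with √(EG − F²) = sqrt(37)*Abs(u). Integrating over [0, 7] × [0, π] gives 49*sqrt(37)*pi/2.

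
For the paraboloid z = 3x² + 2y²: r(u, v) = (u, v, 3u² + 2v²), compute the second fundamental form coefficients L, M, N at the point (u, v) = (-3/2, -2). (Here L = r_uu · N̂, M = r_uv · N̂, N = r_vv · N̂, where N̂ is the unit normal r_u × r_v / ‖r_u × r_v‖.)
L = 3*sqrt(146)/73;  M = 0;  N = 2*sqrt(146)/73

Compute the unit normal N̂(u, v) = (-6*u/sqrt(36*u^2 + 16*v^2 + 1), -4*v/sqrt(36*u^2 + 16*v^2 + 1), 1/sqrt(36*u^2 + 16*v^2 + 1)), and the second partials r_uu, r_uv, r_vv. Take dot products:
  L(u, v) = r_uu · N̂ = 6/sqrt(36*u^2 + 16*v^2 + 1),
  M(u, v) = r_uv · N̂ = 0,
  N(u, v) = r_vv · N̂ = 4/sqrt(36*u^2 + 16*v^2 + 1).
Evaluating at (u, v) = (-3/2, -2):
  L = 3*sqrt(146)/73, M = 0, N = 2*sqrt(146)/73.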